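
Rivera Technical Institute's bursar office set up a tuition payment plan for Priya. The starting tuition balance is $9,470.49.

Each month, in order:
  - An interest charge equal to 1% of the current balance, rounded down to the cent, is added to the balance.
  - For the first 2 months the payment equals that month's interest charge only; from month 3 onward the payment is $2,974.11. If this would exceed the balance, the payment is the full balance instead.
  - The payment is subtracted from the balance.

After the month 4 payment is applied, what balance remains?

$3,682.88

# | Opening | Interest | Payment | End bal
1 | $9,470.49 | $94.70 | $94.70 | $9,470.49
2 | $9,470.49 | $94.70 | $94.70 | $9,470.49
3 | $9,470.49 | $94.70 | $2,974.11 | $6,591.08
4 | $6,591.08 | $65.91 | $2,974.11 | $3,682.88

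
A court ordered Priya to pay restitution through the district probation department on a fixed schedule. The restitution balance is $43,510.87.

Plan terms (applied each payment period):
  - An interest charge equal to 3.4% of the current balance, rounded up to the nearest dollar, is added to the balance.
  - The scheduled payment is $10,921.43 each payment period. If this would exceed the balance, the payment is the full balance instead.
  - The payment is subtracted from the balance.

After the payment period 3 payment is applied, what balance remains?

Payment period 1: $43,510.87 +$1,480.00 interest = $44,990.87; pay $10,921.43 → $34,069.44
Payment period 2: $34,069.44 +$1,159.00 interest = $35,228.44; pay $10,921.43 → $24,307.01
Payment period 3: $24,307.01 +$827.00 interest = $25,134.01; pay $10,921.43 → $14,212.58

$14,212.58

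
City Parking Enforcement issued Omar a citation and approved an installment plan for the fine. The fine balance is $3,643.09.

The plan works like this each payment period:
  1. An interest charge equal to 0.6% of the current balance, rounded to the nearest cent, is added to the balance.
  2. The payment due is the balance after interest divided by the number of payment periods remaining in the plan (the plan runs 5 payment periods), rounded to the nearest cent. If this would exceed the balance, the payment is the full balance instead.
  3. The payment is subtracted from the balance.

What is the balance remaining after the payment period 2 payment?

$2,212.16

Payment period 1: opening $3,643.09; interest $21.86 → $3,664.95; payment $732.99; balance $2,931.96
Payment period 2: opening $2,931.96; interest $17.59 → $2,949.55; payment $737.39; balance $2,212.16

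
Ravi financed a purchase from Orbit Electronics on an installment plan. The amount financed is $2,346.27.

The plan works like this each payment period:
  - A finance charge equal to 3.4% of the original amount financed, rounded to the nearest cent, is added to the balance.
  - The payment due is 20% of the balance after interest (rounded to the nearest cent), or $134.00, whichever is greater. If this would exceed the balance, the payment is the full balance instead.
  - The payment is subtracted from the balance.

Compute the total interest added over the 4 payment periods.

Payment period 1: opening $2,346.27; interest $79.77 → $2,426.04; payment $485.21; balance $1,940.83
Payment period 2: opening $1,940.83; interest $79.77 → $2,020.60; payment $404.12; balance $1,616.48
Payment period 3: opening $1,616.48; interest $79.77 → $1,696.25; payment $339.25; balance $1,357.00
Payment period 4: opening $1,357.00; interest $79.77 → $1,436.77; payment $287.35; balance $1,149.42
Total interest: $79.77 + $79.77 + $79.77 + $79.77 = $319.08

$319.08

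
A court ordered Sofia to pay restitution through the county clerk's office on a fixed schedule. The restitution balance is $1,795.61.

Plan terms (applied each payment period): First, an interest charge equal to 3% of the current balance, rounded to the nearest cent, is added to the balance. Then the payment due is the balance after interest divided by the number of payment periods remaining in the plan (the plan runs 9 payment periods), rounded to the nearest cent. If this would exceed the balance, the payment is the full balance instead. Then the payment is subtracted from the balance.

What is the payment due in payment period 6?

# | Opening | Interest | Payment | End bal
1 | $1,795.61 | $53.87 | $205.50 | $1,643.98
2 | $1,643.98 | $49.32 | $211.66 | $1,481.64
3 | $1,481.64 | $44.45 | $218.01 | $1,308.08
4 | $1,308.08 | $39.24 | $224.55 | $1,122.77
5 | $1,122.77 | $33.68 | $231.29 | $925.16
6 | $925.16 | $27.75 | $238.23 | $714.68

$238.23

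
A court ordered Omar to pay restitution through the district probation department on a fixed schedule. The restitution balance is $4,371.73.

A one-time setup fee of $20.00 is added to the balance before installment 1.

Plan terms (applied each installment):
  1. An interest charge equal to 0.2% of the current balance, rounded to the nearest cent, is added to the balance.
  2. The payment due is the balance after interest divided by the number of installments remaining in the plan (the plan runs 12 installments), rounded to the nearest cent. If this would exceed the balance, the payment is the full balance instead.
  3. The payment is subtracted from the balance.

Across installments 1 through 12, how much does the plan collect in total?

Installment 1: opening $4,391.73; interest $8.78 → $4,400.51; payment $366.71; balance $4,033.80
Installment 2: opening $4,033.80; interest $8.07 → $4,041.87; payment $367.44; balance $3,674.43
Installment 3: opening $3,674.43; interest $7.35 → $3,681.78; payment $368.18; balance $3,313.60
Installment 4: opening $3,313.60; interest $6.63 → $3,320.23; payment $368.91; balance $2,951.32
Installment 5: opening $2,951.32; interest $5.90 → $2,957.22; payment $369.65; balance $2,587.57
Installment 6: opening $2,587.57; interest $5.18 → $2,592.75; payment $370.39; balance $2,222.36
Installment 7: opening $2,222.36; interest $4.44 → $2,226.80; payment $371.13; balance $1,855.67
Installment 8: opening $1,855.67; interest $3.71 → $1,859.38; payment $371.88; balance $1,487.50
Installment 9: opening $1,487.50; interest $2.98 → $1,490.48; payment $372.62; balance $1,117.86
Installment 10: opening $1,117.86; interest $2.24 → $1,120.10; payment $373.37; balance $746.73
Installment 11: opening $746.73; interest $1.49 → $748.22; payment $374.11; balance $374.11
Installment 12: opening $374.11; interest $0.75 → $374.86; payment $374.86; balance $0.00
Total paid: $4,449.25

$4,449.25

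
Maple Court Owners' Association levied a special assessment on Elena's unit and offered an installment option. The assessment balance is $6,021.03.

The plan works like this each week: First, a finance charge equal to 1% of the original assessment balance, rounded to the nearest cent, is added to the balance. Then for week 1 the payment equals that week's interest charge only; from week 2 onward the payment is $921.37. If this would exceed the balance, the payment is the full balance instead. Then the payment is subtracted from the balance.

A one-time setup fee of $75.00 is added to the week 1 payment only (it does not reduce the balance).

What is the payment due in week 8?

$914.28

# | Opening | Interest | Payment | Fee | End bal
1 | $6,021.03 | $60.21 | $60.21 | $75.00 | $6,021.03
2 | $6,021.03 | $60.21 | $921.37 | — | $5,159.87
3 | $5,159.87 | $60.21 | $921.37 | — | $4,298.71
4 | $4,298.71 | $60.21 | $921.37 | — | $3,437.55
5 | $3,437.55 | $60.21 | $921.37 | — | $2,576.39
6 | $2,576.39 | $60.21 | $921.37 | — | $1,715.23
7 | $1,715.23 | $60.21 | $921.37 | — | $854.07
8 | $854.07 | $60.21 | $914.28 | — | $0.00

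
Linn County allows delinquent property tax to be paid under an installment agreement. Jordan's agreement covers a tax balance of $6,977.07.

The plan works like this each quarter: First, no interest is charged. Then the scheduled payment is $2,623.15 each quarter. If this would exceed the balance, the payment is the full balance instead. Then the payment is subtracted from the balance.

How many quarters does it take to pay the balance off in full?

3

Quarter 1: $6,977.07 − $2,623.15 → $4,353.92
Quarter 2: $4,353.92 − $2,623.15 → $1,730.77
Quarter 3: $1,730.77 − $1,730.77 → $0.00
Balance reaches $0.00 in quarter 3.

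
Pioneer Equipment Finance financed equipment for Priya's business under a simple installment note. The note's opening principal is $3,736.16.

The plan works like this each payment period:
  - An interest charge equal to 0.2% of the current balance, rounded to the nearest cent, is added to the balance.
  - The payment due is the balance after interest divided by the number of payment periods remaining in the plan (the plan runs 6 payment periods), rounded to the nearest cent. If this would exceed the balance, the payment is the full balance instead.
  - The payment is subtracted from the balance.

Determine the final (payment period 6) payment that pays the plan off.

Payment period 1: opening $3,736.16; interest $7.47 → $3,743.63; payment $623.94; balance $3,119.69
Payment period 2: opening $3,119.69; interest $6.24 → $3,125.93; payment $625.19; balance $2,500.74
Payment period 3: opening $2,500.74; interest $5.00 → $2,505.74; payment $626.44; balance $1,879.30
Payment period 4: opening $1,879.30; interest $3.76 → $1,883.06; payment $627.69; balance $1,255.37
Payment period 5: opening $1,255.37; interest $2.51 → $1,257.88; payment $628.94; balance $628.94
Payment period 6: opening $628.94; interest $1.26 → $630.20; payment $630.20; balance $0.00

$630.20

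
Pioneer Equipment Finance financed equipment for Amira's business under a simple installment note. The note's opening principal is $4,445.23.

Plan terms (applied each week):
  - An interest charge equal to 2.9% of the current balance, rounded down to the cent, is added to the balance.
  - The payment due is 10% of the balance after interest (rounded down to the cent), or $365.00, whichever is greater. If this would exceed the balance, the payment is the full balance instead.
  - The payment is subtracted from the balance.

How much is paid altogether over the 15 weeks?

$5,478.16

Week 1: $4,445.23 +$128.91 interest = $4,574.14; pay $457.41 → $4,116.73
Week 2: $4,116.73 +$119.38 interest = $4,236.11; pay $423.61 → $3,812.50
Week 3: $3,812.50 +$110.56 interest = $3,923.06; pay $392.30 → $3,530.76
Week 4: $3,530.76 +$102.39 interest = $3,633.15; pay $365.00 → $3,268.15
Week 5: $3,268.15 +$94.77 interest = $3,362.92; pay $365.00 → $2,997.92
Week 6: $2,997.92 +$86.93 interest = $3,084.85; pay $365.00 → $2,719.85
Week 7: $2,719.85 +$78.87 interest = $2,798.72; pay $365.00 → $2,433.72
Week 8: $2,433.72 +$70.57 interest = $2,504.29; pay $365.00 → $2,139.29
Week 9: $2,139.29 +$62.03 interest = $2,201.32; pay $365.00 → $1,836.32
Week 10: $1,836.32 +$53.25 interest = $1,889.57; pay $365.00 → $1,524.57
Week 11: $1,524.57 +$44.21 interest = $1,568.78; pay $365.00 → $1,203.78
Week 12: $1,203.78 +$34.90 interest = $1,238.68; pay $365.00 → $873.68
Week 13: $873.68 +$25.33 interest = $899.01; pay $365.00 → $534.01
Week 14: $534.01 +$15.48 interest = $549.49; pay $365.00 → $184.49
Week 15: $184.49 +$5.35 interest = $189.84; pay $189.84 → $0.00
Total paid: $5,478.16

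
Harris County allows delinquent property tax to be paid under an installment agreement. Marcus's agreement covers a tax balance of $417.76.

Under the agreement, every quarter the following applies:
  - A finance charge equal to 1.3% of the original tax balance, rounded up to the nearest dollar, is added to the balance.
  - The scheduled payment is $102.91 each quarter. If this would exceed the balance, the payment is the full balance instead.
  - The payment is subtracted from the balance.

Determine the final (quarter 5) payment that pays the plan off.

$36.12

Quarter 1: opening $417.76; interest $6.00 → $423.76; payment $102.91; balance $320.85
Quarter 2: opening $320.85; interest $6.00 → $326.85; payment $102.91; balance $223.94
Quarter 3: opening $223.94; interest $6.00 → $229.94; payment $102.91; balance $127.03
Quarter 4: opening $127.03; interest $6.00 → $133.03; payment $102.91; balance $30.12
Quarter 5: opening $30.12; interest $6.00 → $36.12; payment $36.12; balance $0.00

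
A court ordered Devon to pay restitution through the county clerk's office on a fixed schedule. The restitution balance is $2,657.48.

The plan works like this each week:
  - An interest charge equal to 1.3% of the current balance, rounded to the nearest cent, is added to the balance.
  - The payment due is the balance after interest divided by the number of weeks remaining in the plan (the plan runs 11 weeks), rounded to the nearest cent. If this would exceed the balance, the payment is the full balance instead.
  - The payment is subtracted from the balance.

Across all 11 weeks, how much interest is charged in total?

Week 1: opening $2,657.48; interest $34.55 → $2,692.03; payment $244.73; balance $2,447.30
Week 2: opening $2,447.30; interest $31.81 → $2,479.11; payment $247.91; balance $2,231.20
Week 3: opening $2,231.20; interest $29.01 → $2,260.21; payment $251.13; balance $2,009.08
Week 4: opening $2,009.08; interest $26.12 → $2,035.20; payment $254.40; balance $1,780.80
Week 5: opening $1,780.80; interest $23.15 → $1,803.95; payment $257.71; balance $1,546.24
Week 6: opening $1,546.24; interest $20.10 → $1,566.34; payment $261.06; balance $1,305.28
Week 7: opening $1,305.28; interest $16.97 → $1,322.25; payment $264.45; balance $1,057.80
Week 8: opening $1,057.80; interest $13.75 → $1,071.55; payment $267.89; balance $803.66
Week 9: opening $803.66; interest $10.45 → $814.11; payment $271.37; balance $542.74
Week 10: opening $542.74; interest $7.06 → $549.80; payment $274.90; balance $274.90
Week 11: opening $274.90; interest $3.57 → $278.47; payment $278.47; balance $0.00
Total interest: $34.55 + $31.81 + $29.01 + $26.12 + $23.15 + $20.10 + $16.97 + $13.75 + $10.45 + $7.06 + $3.57 = $216.54

$216.54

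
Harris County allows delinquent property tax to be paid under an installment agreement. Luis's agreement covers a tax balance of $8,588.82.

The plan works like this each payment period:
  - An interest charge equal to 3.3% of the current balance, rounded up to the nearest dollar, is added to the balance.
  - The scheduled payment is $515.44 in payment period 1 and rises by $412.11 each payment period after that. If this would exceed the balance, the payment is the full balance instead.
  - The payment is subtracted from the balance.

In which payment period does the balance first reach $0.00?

# | Opening | Interest | Payment | End bal
1 | $8,588.82 | $284.00 | $515.44 | $8,357.38
2 | $8,357.38 | $276.00 | $927.55 | $7,705.83
3 | $7,705.83 | $255.00 | $1,339.66 | $6,621.17
4 | $6,621.17 | $219.00 | $1,751.77 | $5,088.40
5 | $5,088.40 | $168.00 | $2,163.88 | $3,092.52
6 | $3,092.52 | $103.00 | $2,575.99 | $619.53
7 | $619.53 | $21.00 | $640.53 | $0.00
Balance reaches $0.00 in payment period 7.

7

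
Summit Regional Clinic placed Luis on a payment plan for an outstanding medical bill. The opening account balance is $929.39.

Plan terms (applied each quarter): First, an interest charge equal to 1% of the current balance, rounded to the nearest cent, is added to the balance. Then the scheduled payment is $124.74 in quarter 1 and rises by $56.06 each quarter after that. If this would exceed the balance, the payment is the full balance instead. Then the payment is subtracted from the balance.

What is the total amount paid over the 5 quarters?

$958.56

Quarter 1: opening $929.39; interest $9.29 → $938.68; payment $124.74; balance $813.94
Quarter 2: opening $813.94; interest $8.14 → $822.08; payment $180.80; balance $641.28
Quarter 3: opening $641.28; interest $6.41 → $647.69; payment $236.86; balance $410.83
Quarter 4: opening $410.83; interest $4.11 → $414.94; payment $292.92; balance $122.02
Quarter 5: opening $122.02; interest $1.22 → $123.24; payment $123.24; balance $0.00
Total paid: $958.56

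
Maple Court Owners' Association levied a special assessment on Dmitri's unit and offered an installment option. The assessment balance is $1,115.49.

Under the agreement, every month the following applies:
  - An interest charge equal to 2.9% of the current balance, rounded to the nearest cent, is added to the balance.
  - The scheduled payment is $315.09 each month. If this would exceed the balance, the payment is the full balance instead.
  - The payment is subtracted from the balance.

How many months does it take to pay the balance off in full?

4

# | Opening | Interest | Payment | End bal
1 | $1,115.49 | $32.35 | $315.09 | $832.75
2 | $832.75 | $24.15 | $315.09 | $541.81
3 | $541.81 | $15.71 | $315.09 | $242.43
4 | $242.43 | $7.03 | $249.46 | $0.00
Balance reaches $0.00 in month 4.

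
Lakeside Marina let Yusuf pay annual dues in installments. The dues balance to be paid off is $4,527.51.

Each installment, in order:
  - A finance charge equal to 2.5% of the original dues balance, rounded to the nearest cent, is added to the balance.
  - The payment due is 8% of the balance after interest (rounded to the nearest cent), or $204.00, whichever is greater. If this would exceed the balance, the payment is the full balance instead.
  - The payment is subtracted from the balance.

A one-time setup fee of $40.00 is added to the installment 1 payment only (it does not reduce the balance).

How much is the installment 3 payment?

$331.62

Installment 1: opening $4,527.51; interest $113.19 → $4,640.70; payment $371.26 (+ $40.00 fee); balance $4,269.44
Installment 2: opening $4,269.44; interest $113.19 → $4,382.63; payment $350.61; balance $4,032.02
Installment 3: opening $4,032.02; interest $113.19 → $4,145.21; payment $331.62; balance $3,813.59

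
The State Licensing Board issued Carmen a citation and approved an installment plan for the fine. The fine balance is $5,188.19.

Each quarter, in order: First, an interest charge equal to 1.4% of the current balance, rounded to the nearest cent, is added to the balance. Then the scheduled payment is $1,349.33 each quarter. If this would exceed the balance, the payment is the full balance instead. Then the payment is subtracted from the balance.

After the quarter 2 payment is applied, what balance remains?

Quarter 1: $5,188.19 +$72.63 interest = $5,260.82; pay $1,349.33 → $3,911.49
Quarter 2: $3,911.49 +$54.76 interest = $3,966.25; pay $1,349.33 → $2,616.92

$2,616.92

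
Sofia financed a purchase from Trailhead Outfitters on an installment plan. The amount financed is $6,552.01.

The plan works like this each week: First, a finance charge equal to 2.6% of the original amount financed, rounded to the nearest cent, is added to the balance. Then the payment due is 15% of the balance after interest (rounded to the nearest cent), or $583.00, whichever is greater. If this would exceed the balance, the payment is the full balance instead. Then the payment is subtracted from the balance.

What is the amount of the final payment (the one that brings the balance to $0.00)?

$313.32

Week 1: $6,552.01 +$170.35 interest = $6,722.36; pay $1,008.35 → $5,714.01
Week 2: $5,714.01 +$170.35 interest = $5,884.36; pay $882.65 → $5,001.71
Week 3: $5,001.71 +$170.35 interest = $5,172.06; pay $775.81 → $4,396.25
Week 4: $4,396.25 +$170.35 interest = $4,566.60; pay $684.99 → $3,881.61
Week 5: $3,881.61 +$170.35 interest = $4,051.96; pay $607.79 → $3,444.17
Week 6: $3,444.17 +$170.35 interest = $3,614.52; pay $583.00 → $3,031.52
Week 7: $3,031.52 +$170.35 interest = $3,201.87; pay $583.00 → $2,618.87
Week 8: $2,618.87 +$170.35 interest = $2,789.22; pay $583.00 → $2,206.22
Week 9: $2,206.22 +$170.35 interest = $2,376.57; pay $583.00 → $1,793.57
Week 10: $1,793.57 +$170.35 interest = $1,963.92; pay $583.00 → $1,380.92
Week 11: $1,380.92 +$170.35 interest = $1,551.27; pay $583.00 → $968.27
Week 12: $968.27 +$170.35 interest = $1,138.62; pay $583.00 → $555.62
Week 13: $555.62 +$170.35 interest = $725.97; pay $583.00 → $142.97
Week 14: $142.97 +$170.35 interest = $313.32; pay $313.32 → $0.00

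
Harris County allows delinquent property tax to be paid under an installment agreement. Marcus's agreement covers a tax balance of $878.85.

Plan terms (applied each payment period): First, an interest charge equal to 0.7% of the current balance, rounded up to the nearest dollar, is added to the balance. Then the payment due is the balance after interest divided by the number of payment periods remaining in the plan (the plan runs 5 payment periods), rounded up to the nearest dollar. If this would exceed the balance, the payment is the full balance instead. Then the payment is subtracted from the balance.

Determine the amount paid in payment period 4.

# | Opening | Interest | Payment | End bal
1 | $878.85 | $7.00 | $178.00 | $707.85
2 | $707.85 | $5.00 | $179.00 | $533.85
3 | $533.85 | $4.00 | $180.00 | $357.85
4 | $357.85 | $3.00 | $181.00 | $179.85

$181.00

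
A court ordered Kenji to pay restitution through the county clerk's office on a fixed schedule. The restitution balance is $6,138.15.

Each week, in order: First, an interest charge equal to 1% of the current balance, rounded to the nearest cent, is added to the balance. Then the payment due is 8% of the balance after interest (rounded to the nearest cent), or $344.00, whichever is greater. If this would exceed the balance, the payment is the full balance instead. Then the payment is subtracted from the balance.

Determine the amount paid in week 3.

$428.22

Week 1: $6,138.15 +$61.38 interest = $6,199.53; pay $495.96 → $5,703.57
Week 2: $5,703.57 +$57.04 interest = $5,760.61; pay $460.85 → $5,299.76
Week 3: $5,299.76 +$53.00 interest = $5,352.76; pay $428.22 → $4,924.54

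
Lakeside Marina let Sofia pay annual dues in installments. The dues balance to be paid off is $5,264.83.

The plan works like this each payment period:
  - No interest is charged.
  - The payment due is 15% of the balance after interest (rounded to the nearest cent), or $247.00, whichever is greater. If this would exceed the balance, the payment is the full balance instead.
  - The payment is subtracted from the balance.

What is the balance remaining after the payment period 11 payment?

Payment period 1: opening $5,264.83; payment $789.72; balance $4,475.11
Payment period 2: opening $4,475.11; payment $671.27; balance $3,803.84
Payment period 3: opening $3,803.84; payment $570.58; balance $3,233.26
Payment period 4: opening $3,233.26; payment $484.99; balance $2,748.27
Payment period 5: opening $2,748.27; payment $412.24; balance $2,336.03
Payment period 6: opening $2,336.03; payment $350.40; balance $1,985.63
Payment period 7: opening $1,985.63; payment $297.84; balance $1,687.79
Payment period 8: opening $1,687.79; payment $253.17; balance $1,434.62
Payment period 9: opening $1,434.62; payment $247.00; balance $1,187.62
Payment period 10: opening $1,187.62; payment $247.00; balance $940.62
Payment period 11: opening $940.62; payment $247.00; balance $693.62

$693.62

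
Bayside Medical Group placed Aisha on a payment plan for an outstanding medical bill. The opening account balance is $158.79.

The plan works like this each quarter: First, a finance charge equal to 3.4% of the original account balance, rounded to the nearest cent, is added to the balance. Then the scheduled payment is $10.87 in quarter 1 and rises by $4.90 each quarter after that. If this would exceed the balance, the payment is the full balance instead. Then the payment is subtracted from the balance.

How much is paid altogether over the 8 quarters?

Quarter 1: $158.79 +$5.40 interest = $164.19; pay $10.87 → $153.32
Quarter 2: $153.32 +$5.40 interest = $158.72; pay $15.77 → $142.95
Quarter 3: $142.95 +$5.40 interest = $148.35; pay $20.67 → $127.68
Quarter 4: $127.68 +$5.40 interest = $133.08; pay $25.57 → $107.51
Quarter 5: $107.51 +$5.40 interest = $112.91; pay $30.47 → $82.44
Quarter 6: $82.44 +$5.40 interest = $87.84; pay $35.37 → $52.47
Quarter 7: $52.47 +$5.40 interest = $57.87; pay $40.27 → $17.60
Quarter 8: $17.60 +$5.40 interest = $23.00; pay $23.00 → $0.00
Total paid: $201.99

$201.99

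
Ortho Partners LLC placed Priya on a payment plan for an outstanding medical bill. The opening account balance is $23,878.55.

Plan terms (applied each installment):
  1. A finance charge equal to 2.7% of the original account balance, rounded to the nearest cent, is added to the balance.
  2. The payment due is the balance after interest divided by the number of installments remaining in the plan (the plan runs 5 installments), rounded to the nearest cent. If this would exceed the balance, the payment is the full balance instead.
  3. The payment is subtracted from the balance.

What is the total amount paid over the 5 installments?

$27,102.15

Installment 1: opening $23,878.55; interest $644.72 → $24,523.27; payment $4,904.65; balance $19,618.62
Installment 2: opening $19,618.62; interest $644.72 → $20,263.34; payment $5,065.84; balance $15,197.50
Installment 3: opening $15,197.50; interest $644.72 → $15,842.22; payment $5,280.74; balance $10,561.48
Installment 4: opening $10,561.48; interest $644.72 → $11,206.20; payment $5,603.10; balance $5,603.10
Installment 5: opening $5,603.10; interest $644.72 → $6,247.82; payment $6,247.82; balance $0.00
Total paid: $27,102.15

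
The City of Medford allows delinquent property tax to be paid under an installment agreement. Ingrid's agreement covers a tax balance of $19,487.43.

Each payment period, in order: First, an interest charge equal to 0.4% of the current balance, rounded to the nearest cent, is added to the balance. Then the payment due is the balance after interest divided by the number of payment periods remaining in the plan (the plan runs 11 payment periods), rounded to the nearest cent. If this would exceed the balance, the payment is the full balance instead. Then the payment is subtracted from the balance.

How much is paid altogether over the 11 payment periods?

$19,961.42

# | Opening | Interest | Payment | End bal
1 | $19,487.43 | $77.95 | $1,778.67 | $17,786.71
2 | $17,786.71 | $71.15 | $1,785.79 | $16,072.07
3 | $16,072.07 | $64.29 | $1,792.93 | $14,343.43
4 | $14,343.43 | $57.37 | $1,800.10 | $12,600.70
5 | $12,600.70 | $50.40 | $1,807.30 | $10,843.80
6 | $10,843.80 | $43.38 | $1,814.53 | $9,072.65
7 | $9,072.65 | $36.29 | $1,821.79 | $7,287.15
8 | $7,287.15 | $29.15 | $1,829.08 | $5,487.22
9 | $5,487.22 | $21.95 | $1,836.39 | $3,672.78
10 | $3,672.78 | $14.69 | $1,843.74 | $1,843.73
11 | $1,843.73 | $7.37 | $1,851.10 | $0.00
Total paid: $19,961.42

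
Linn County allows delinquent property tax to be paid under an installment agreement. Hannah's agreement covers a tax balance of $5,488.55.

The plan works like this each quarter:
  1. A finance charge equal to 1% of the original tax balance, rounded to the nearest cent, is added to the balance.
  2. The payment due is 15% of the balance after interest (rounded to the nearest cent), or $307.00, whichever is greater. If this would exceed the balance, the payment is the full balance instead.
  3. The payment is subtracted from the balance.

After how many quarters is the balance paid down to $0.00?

15

Quarter 1: $5,488.55 +$54.89 interest = $5,543.44; pay $831.52 → $4,711.92
Quarter 2: $4,711.92 +$54.89 interest = $4,766.81; pay $715.02 → $4,051.79
Quarter 3: $4,051.79 +$54.89 interest = $4,106.68; pay $616.00 → $3,490.68
Quarter 4: $3,490.68 +$54.89 interest = $3,545.57; pay $531.84 → $3,013.73
Quarter 5: $3,013.73 +$54.89 interest = $3,068.62; pay $460.29 → $2,608.33
Quarter 6: $2,608.33 +$54.89 interest = $2,663.22; pay $399.48 → $2,263.74
Quarter 7: $2,263.74 +$54.89 interest = $2,318.63; pay $347.79 → $1,970.84
Quarter 8: $1,970.84 +$54.89 interest = $2,025.73; pay $307.00 → $1,718.73
Quarter 9: $1,718.73 +$54.89 interest = $1,773.62; pay $307.00 → $1,466.62
Quarter 10: $1,466.62 +$54.89 interest = $1,521.51; pay $307.00 → $1,214.51
Quarter 11: $1,214.51 +$54.89 interest = $1,269.40; pay $307.00 → $962.40
Quarter 12: $962.40 +$54.89 interest = $1,017.29; pay $307.00 → $710.29
Quarter 13: $710.29 +$54.89 interest = $765.18; pay $307.00 → $458.18
Quarter 14: $458.18 +$54.89 interest = $513.07; pay $307.00 → $206.07
Quarter 15: $206.07 +$54.89 interest = $260.96; pay $260.96 → $0.00
Balance reaches $0.00 in quarter 15.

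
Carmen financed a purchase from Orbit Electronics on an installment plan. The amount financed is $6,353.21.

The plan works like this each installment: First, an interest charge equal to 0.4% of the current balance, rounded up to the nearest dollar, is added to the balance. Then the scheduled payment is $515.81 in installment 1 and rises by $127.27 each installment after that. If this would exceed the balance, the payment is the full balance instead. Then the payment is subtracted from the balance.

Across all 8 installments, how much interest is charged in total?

$122.00

Installment 1: $6,353.21 +$26.00 interest = $6,379.21; pay $515.81 → $5,863.40
Installment 2: $5,863.40 +$24.00 interest = $5,887.40; pay $643.08 → $5,244.32
Installment 3: $5,244.32 +$21.00 interest = $5,265.32; pay $770.35 → $4,494.97
Installment 4: $4,494.97 +$18.00 interest = $4,512.97; pay $897.62 → $3,615.35
Installment 5: $3,615.35 +$15.00 interest = $3,630.35; pay $1,024.89 → $2,605.46
Installment 6: $2,605.46 +$11.00 interest = $2,616.46; pay $1,152.16 → $1,464.30
Installment 7: $1,464.30 +$6.00 interest = $1,470.30; pay $1,279.43 → $190.87
Installment 8: $190.87 +$1.00 interest = $191.87; pay $191.87 → $0.00
Total interest: $26.00 + $24.00 + $21.00 + $18.00 + $15.00 + $11.00 + $6.00 + $1.00 = $122.00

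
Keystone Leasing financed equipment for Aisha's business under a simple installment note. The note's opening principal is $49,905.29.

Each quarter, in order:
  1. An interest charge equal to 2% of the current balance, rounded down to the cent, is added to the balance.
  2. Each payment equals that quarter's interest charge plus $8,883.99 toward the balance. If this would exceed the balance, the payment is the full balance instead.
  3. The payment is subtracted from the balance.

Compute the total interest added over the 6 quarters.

$3,323.40

Quarter 1: opening $49,905.29; interest $998.10 → $50,903.39; payment $9,882.09; balance $41,021.30
Quarter 2: opening $41,021.30; interest $820.42 → $41,841.72; payment $9,704.41; balance $32,137.31
Quarter 3: opening $32,137.31; interest $642.74 → $32,780.05; payment $9,526.73; balance $23,253.32
Quarter 4: opening $23,253.32; interest $465.06 → $23,718.38; payment $9,349.05; balance $14,369.33
Quarter 5: opening $14,369.33; interest $287.38 → $14,656.71; payment $9,171.37; balance $5,485.34
Quarter 6: opening $5,485.34; interest $109.70 → $5,595.04; payment $5,595.04; balance $0.00
Total interest: $998.10 + $820.42 + $642.74 + $465.06 + $287.38 + $109.70 = $3,323.40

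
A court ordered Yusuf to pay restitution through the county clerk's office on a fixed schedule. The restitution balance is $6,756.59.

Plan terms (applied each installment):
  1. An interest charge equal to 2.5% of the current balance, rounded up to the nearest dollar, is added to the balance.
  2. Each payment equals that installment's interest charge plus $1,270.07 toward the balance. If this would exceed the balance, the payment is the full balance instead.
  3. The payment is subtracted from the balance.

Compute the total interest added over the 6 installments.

Installment 1: $6,756.59 +$169.00 interest = $6,925.59; pay $1,439.07 → $5,486.52
Installment 2: $5,486.52 +$138.00 interest = $5,624.52; pay $1,408.07 → $4,216.45
Installment 3: $4,216.45 +$106.00 interest = $4,322.45; pay $1,376.07 → $2,946.38
Installment 4: $2,946.38 +$74.00 interest = $3,020.38; pay $1,344.07 → $1,676.31
Installment 5: $1,676.31 +$42.00 interest = $1,718.31; pay $1,312.07 → $406.24
Installment 6: $406.24 +$11.00 interest = $417.24; pay $417.24 → $0.00
Total interest: $169.00 + $138.00 + $106.00 + $74.00 + $42.00 + $11.00 = $540.00

$540.00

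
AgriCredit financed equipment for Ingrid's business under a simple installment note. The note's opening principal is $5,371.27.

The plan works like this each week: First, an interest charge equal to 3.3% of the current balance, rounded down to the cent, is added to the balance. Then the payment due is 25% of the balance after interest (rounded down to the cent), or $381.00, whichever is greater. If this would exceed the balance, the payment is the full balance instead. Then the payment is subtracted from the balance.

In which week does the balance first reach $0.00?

10

Week 1: $5,371.27 +$177.25 interest = $5,548.52; pay $1,387.13 → $4,161.39
Week 2: $4,161.39 +$137.32 interest = $4,298.71; pay $1,074.67 → $3,224.04
Week 3: $3,224.04 +$106.39 interest = $3,330.43; pay $832.60 → $2,497.83
Week 4: $2,497.83 +$82.42 interest = $2,580.25; pay $645.06 → $1,935.19
Week 5: $1,935.19 +$63.86 interest = $1,999.05; pay $499.76 → $1,499.29
Week 6: $1,499.29 +$49.47 interest = $1,548.76; pay $387.19 → $1,161.57
Week 7: $1,161.57 +$38.33 interest = $1,199.90; pay $381.00 → $818.90
Week 8: $818.90 +$27.02 interest = $845.92; pay $381.00 → $464.92
Week 9: $464.92 +$15.34 interest = $480.26; pay $381.00 → $99.26
Week 10: $99.26 +$3.27 interest = $102.53; pay $102.53 → $0.00
Balance reaches $0.00 in week 10.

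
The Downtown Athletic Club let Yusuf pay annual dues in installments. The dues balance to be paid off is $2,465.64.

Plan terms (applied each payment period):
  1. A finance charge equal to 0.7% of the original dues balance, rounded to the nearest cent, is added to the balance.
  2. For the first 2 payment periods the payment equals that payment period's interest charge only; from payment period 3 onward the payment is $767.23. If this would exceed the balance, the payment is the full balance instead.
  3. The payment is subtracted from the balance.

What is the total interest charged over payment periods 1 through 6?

$103.56

# | Opening | Interest | Payment | End bal
1 | $2,465.64 | $17.26 | $17.26 | $2,465.64
2 | $2,465.64 | $17.26 | $17.26 | $2,465.64
3 | $2,465.64 | $17.26 | $767.23 | $1,715.67
4 | $1,715.67 | $17.26 | $767.23 | $965.70
5 | $965.70 | $17.26 | $767.23 | $215.73
6 | $215.73 | $17.26 | $232.99 | $0.00
Total interest: $17.26 + $17.26 + $17.26 + $17.26 + $17.26 + $17.26 = $103.56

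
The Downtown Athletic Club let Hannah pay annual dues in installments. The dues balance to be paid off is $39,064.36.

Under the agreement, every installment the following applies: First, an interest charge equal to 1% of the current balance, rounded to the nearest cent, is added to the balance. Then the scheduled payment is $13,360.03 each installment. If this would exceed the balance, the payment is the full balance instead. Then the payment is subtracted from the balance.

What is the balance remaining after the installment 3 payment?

Installment 1: opening $39,064.36; interest $390.64 → $39,455.00; payment $13,360.03; balance $26,094.97
Installment 2: opening $26,094.97; interest $260.95 → $26,355.92; payment $13,360.03; balance $12,995.89
Installment 3: opening $12,995.89; interest $129.96 → $13,125.85; payment $13,125.85; balance $0.00

$0.00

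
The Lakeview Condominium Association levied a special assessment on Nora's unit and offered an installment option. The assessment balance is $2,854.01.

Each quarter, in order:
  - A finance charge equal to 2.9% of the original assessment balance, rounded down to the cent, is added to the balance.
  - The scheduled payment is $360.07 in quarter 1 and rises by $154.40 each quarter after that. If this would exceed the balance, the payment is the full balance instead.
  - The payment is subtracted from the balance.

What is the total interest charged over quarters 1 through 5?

$413.80

Quarter 1: $2,854.01 +$82.76 interest = $2,936.77; pay $360.07 → $2,576.70
Quarter 2: $2,576.70 +$82.76 interest = $2,659.46; pay $514.47 → $2,144.99
Quarter 3: $2,144.99 +$82.76 interest = $2,227.75; pay $668.87 → $1,558.88
Quarter 4: $1,558.88 +$82.76 interest = $1,641.64; pay $823.27 → $818.37
Quarter 5: $818.37 +$82.76 interest = $901.13; pay $901.13 → $0.00
Total interest: $82.76 + $82.76 + $82.76 + $82.76 + $82.76 = $413.80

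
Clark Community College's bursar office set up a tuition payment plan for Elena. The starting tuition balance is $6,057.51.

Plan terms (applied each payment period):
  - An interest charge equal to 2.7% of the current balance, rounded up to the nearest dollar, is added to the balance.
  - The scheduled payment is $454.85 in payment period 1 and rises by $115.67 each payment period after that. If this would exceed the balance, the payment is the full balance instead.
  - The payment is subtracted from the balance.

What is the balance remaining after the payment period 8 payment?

# | Opening | Interest | Payment | End bal
1 | $6,057.51 | $164.00 | $454.85 | $5,766.66
2 | $5,766.66 | $156.00 | $570.52 | $5,352.14
3 | $5,352.14 | $145.00 | $686.19 | $4,810.95
4 | $4,810.95 | $130.00 | $801.86 | $4,139.09
5 | $4,139.09 | $112.00 | $917.53 | $3,333.56
6 | $3,333.56 | $91.00 | $1,033.20 | $2,391.36
7 | $2,391.36 | $65.00 | $1,148.87 | $1,307.49
8 | $1,307.49 | $36.00 | $1,264.54 | $78.95

$78.95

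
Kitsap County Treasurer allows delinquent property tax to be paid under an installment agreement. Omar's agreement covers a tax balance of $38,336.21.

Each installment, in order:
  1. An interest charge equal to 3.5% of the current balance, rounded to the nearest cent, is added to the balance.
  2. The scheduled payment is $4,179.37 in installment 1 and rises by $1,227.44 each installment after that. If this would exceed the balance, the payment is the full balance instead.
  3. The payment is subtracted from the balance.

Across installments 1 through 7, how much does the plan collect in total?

Installment 1: opening $38,336.21; interest $1,341.77 → $39,677.98; payment $4,179.37; balance $35,498.61
Installment 2: opening $35,498.61; interest $1,242.45 → $36,741.06; payment $5,406.81; balance $31,334.25
Installment 3: opening $31,334.25; interest $1,096.70 → $32,430.95; payment $6,634.25; balance $25,796.70
Installment 4: opening $25,796.70; interest $902.88 → $26,699.58; payment $7,861.69; balance $18,837.89
Installment 5: opening $18,837.89; interest $659.33 → $19,497.22; payment $9,089.13; balance $10,408.09
Installment 6: opening $10,408.09; interest $364.28 → $10,772.37; payment $10,316.57; balance $455.80
Installment 7: opening $455.80; interest $15.95 → $471.75; payment $471.75; balance $0.00
Total paid: $43,959.57

$43,959.57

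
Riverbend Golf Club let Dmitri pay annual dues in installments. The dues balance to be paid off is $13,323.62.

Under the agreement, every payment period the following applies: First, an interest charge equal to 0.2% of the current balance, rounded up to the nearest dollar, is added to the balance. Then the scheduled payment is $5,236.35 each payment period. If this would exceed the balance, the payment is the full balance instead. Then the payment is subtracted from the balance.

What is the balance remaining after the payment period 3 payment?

$0.00

# | Opening | Interest | Payment | End bal
1 | $13,323.62 | $27.00 | $5,236.35 | $8,114.27
2 | $8,114.27 | $17.00 | $5,236.35 | $2,894.92
3 | $2,894.92 | $6.00 | $2,900.92 | $0.00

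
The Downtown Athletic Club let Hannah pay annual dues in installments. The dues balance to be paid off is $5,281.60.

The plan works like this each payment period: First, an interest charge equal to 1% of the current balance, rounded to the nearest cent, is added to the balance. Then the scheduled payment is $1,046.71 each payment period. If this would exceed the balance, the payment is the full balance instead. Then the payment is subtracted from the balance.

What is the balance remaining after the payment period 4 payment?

Payment period 1: opening $5,281.60; interest $52.82 → $5,334.42; payment $1,046.71; balance $4,287.71
Payment period 2: opening $4,287.71; interest $42.88 → $4,330.59; payment $1,046.71; balance $3,283.88
Payment period 3: opening $3,283.88; interest $32.84 → $3,316.72; payment $1,046.71; balance $2,270.01
Payment period 4: opening $2,270.01; interest $22.70 → $2,292.71; payment $1,046.71; balance $1,246.00

$1,246.00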